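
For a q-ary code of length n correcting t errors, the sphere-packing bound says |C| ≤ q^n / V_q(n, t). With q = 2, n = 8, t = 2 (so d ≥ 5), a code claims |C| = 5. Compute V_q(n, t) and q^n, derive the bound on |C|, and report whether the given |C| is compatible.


V_q(n, t) = 37, q^n = 256, Hamming bound = 6, |C| = 5 ≤ bound (satisfied).

Step 1: Compute V_q(n, t) = Σ_{j=0}^2 C(n, j) (q−1)^j.
  j = 0: C(8,0)·(1)^0 = 1·1 = 1.
  j = 1: C(8,1)·(1)^1 = 8·1 = 8.
  j = 2: C(8,2)·(1)^2 = 28·1 = 28.
  V_q(n, t) = 1 + 8 + 28 = 37.
Step 2: q^n = 2^8 = 256.
Step 3: Hamming bound ⌊q^n / V_q(n,t)⌋ = ⌊256/37⌋ = 6.
Step 4: Compare |C| = 5 to 6: satisfied.
The claimed |C| lies below the Hamming bound.


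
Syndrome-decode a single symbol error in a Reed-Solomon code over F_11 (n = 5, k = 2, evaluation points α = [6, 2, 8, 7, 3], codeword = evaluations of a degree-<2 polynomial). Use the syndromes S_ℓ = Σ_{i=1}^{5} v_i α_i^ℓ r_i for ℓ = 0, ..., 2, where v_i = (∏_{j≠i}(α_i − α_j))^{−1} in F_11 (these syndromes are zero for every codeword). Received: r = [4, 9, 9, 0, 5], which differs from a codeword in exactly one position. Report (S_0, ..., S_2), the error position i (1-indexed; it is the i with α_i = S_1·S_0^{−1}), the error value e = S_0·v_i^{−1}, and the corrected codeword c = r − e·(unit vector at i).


S = (7, 1, 8), error at position 3, error magnitude e = 2, c = [4, 9, 7, 0, 5].

Step 1: column multipliers v_i = (∏_{j≠i}(α_i − α_j))^{−1} mod 11.
  i = 1 (α = 6): (6−2)(6−8)(6−7)(6−3) = 4·(−2)·(−1)·3 = 24 ≡ 2, so v_1 = 2^{−1} = 6 (mod 11).
  i = 2 (α = 2): (2−6)(2−8)(2−7)(2−3) = (−4)·(−6)·(−5)·(−1) = 120 ≡ 10, so v_2 = 10^{−1} = 10 (mod 11).
  i = 3 (α = 8): (8−6)(8−2)(8−7)(8−3) = 2·6·1·5 = 60 ≡ 5, so v_3 = 5^{−1} = 9 (mod 11).
  i = 4 (α = 7): (7−6)(7−2)(7−8)(7−3) = 1·5·(−1)·4 = −20 ≡ 2, so v_4 = 2^{−1} = 6 (mod 11).
  i = 5 (α = 3): (3−6)(3−2)(3−8)(3−7) = (−3)·1·(−5)·(−4) = −60 ≡ 6, so v_5 = 6^{−1} = 2 (mod 11).
  v = [6, 10, 9, 6, 2].
Step 2: syndromes of r = [4, 9, 9, 0, 5] (all sums mod 11).
  S_0 = Σ v_i r_i = 6·4 + 10·9 + 9·9 + 6·0 + 2·5 = 205 ≡ 7.
  S_1 = Σ v_i α_i r_i = 6·6·4 + 10·2·9 + 9·8·9 + 6·7·0 + 2·3·5 = 1002 ≡ 1.
  α_i^2 mod 11 = [3, 4, 9, 5, 9].
  S_2 = Σ v_i α_i^2 r_i = 6·3·4 + 10·4·9 + 9·9·9 + 6·5·0 + 2·9·5 = 1251 ≡ 8.
  S = (7, 1, 8) ≠ 0, so r is not a codeword (an error is present).
Step 3: locate the error. For a single error e at position i, S_ℓ = v_i·e·α_i^ℓ, so α_err = S_1/S_0.
  S_0^{−1} = 7^{−1} = 8 (mod 11), so α_err = 1·8 = 8 ≡ 8 = α_3. Error position i = 3.
  Consistency check: S_2/S_1 = 8·1 = 8 ≡ 8 = α_err ✓ (single-error assumption holds).
Step 4: error magnitude e = S_0/v_3 = S_0·∏_{j≠3}(α_3 − α_j) = 7·5 = 35 ≡ 2 (mod 11).
Step 5: correct position 3: c_3 = r_3 − e = 9 − 2 ≡ 7 (mod 11). Hence c = [4, 9, 7, 0, 5].
  Check: interpolating c through the α_i gives m(x) = 6 + 7·x (degree < 2) with m(α_i) = c_i for every i, so c is indeed a codeword.


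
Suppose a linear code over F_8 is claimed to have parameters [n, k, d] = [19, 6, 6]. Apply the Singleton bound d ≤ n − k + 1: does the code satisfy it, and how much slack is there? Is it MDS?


Singleton RHS = n − k + 1 = 14, slack = 8, bound satisfied, not MDS.

Singleton bound: d ≤ n − k + 1.
Here n = 19, k = 6, so n − k + 1 = 14.
Given d = 6, check d ≤ 14: YES.
Slack = (n − k + 1) − d = 8.
The code is NOT MDS (slack = 8 > 0).
Description: the claimed parameters are [19, 6, 6]_8; such a code would be non-MDS.


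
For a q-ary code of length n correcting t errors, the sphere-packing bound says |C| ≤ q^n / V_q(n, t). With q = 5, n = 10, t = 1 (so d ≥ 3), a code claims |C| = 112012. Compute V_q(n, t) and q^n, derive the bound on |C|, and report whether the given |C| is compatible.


V_q(n, t) = 41, q^n = 9765625, Hamming bound = 238185, |C| = 112012 ≤ bound (satisfied).

Step 1: Compute V_q(n, t) = Σ_{j=0}^1 C(n, j) (q−1)^j.
  j = 0: C(10,0)·(4)^0 = 1·1 = 1.
  j = 1: C(10,1)·(4)^1 = 10·4 = 40.
  V_q(n, t) = 1 + 40 = 41.
Step 2: q^n = 5^10 = 9765625.
Step 3: Hamming bound ⌊q^n / V_q(n,t)⌋ = ⌊9765625/41⌋ = 238185.
Step 4: Compare |C| = 112012 to 238185: satisfied.
The claimed |C| lies below the Hamming bound.


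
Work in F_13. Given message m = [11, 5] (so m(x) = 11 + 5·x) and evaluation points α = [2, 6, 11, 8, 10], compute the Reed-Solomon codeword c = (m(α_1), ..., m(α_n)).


c = [8, 2, 1, 12, 9]

Message polynomial: m(x) = 11 + 5·x (mod 13).
For each evaluation point α_i, compute m(α_i) mod 13:
  α_1 = 2: Horner steps 5 → 8, so m(2) = 8.
  α_2 = 6: Horner steps 5 → 2, so m(6) = 2.
  α_3 = 11: Horner steps 5 → 1, so m(11) = 1.
  α_4 = 8: Horner steps 5 → 12, so m(8) = 12.
  α_5 = 10: Horner steps 5 → 9, so m(10) = 9.
Codeword c = [8, 2, 1, 12, 9] ∈ F_13^5.


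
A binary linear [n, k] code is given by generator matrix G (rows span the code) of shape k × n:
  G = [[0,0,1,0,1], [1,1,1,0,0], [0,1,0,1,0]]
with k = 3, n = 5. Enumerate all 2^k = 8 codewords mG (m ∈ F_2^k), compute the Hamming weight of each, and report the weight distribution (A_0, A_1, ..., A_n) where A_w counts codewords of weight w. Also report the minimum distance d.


Weight distribution: A_0 = 1, A_2 = 2, A_3 = 4, A_4 = 1. Minimum distance d = 2.

Enumerate all 2^3 = 8 messages m ∈ F_2^3.
For each, compute codeword c = mG in F_2^5, then tally its weight.
  m = 000 → c = 00000, weight = 0.
  m = 100 → c = 00101, weight = 2.
  m = 010 → c = 11100, weight = 3.
  m = 110 → c = 11001, weight = 3.
  m = 001 → c = 01010, weight = 2.
  m = 101 → c = 01111, weight = 4.
  m = 011 → c = 10110, weight = 3.
  m = 111 → c = 10011, weight = 3.
Tally weights:
  weight 0: 1 codewords.
  weight 2: 2 codewords.
  weight 3: 4 codewords.
  weight 4: 1 codewords.
Minimum distance d = smallest w > 0 with A_w > 0 = 2.
Sanity: Σ A_w = 8 = 2^3 = 8 ✓.


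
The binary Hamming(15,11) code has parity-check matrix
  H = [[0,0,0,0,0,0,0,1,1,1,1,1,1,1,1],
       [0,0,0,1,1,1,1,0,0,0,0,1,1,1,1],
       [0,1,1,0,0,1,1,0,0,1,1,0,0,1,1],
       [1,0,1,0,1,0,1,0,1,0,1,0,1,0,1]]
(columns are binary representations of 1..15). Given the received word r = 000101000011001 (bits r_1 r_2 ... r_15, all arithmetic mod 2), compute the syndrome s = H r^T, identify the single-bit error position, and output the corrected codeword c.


s = (1, 0, 1, 0)^T, error position = 10, corrected codeword c = 000101000111001

Compute s = H r^T mod 2 one row at a time:
  s_1 = 0 + 0 + 0 + 1 + 1 + 0 + 0 + 1 = 3 ≡ 1 (mod 2).
  s_2 = 1 + 0 + 1 + 0 + 1 + 0 + 0 + 1 = 4 ≡ 0 (mod 2).
  s_3 = 0 + 0 + 1 + 0 + 0 + 1 + 0 + 1 = 3 ≡ 1 (mod 2).
  s_4 = 0 + 0 + 0 + 0 + 0 + 1 + 0 + 1 = 2 ≡ 0 (mod 2).
s = (1, 0, 1, 0)^T — this equals column 10 of H (binary 1010), so error is at position 10.
Correct: flip bit 10 of r = 000101000011001 to get c = 000101000111001.


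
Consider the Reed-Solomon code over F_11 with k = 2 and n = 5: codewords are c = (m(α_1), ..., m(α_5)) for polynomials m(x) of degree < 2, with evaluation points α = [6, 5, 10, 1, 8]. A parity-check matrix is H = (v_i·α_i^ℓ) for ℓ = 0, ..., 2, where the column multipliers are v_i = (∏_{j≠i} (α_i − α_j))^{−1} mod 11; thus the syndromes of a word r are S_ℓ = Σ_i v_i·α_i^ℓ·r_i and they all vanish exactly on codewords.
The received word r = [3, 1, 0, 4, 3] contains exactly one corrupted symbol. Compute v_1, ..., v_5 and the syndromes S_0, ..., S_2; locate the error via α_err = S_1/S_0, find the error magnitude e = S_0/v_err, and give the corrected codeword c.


S = (10, 3, 2), error at position 5, error magnitude e = 7, c = [3, 1, 0, 4, 7].

Step 1: column multipliers v_i = (∏_{j≠i}(α_i − α_j))^{−1} mod 11.
  i = 1 (α = 6): (6−5)(6−10)(6−1)(6−8) = 1·(−4)·5·(−2) = 40 ≡ 7, so v_1 = 7^{−1} = 8 (mod 11).
  i = 2 (α = 5): (5−6)(5−10)(5−1)(5−8) = (−1)·(−5)·4·(−3) = −60 ≡ 6, so v_2 = 6^{−1} = 2 (mod 11).
  i = 3 (α = 10): (10−6)(10−5)(10−1)(10−8) = 4·5·9·2 = 360 ≡ 8, so v_3 = 8^{−1} = 7 (mod 11).
  i = 4 (α = 1): (1−6)(1−5)(1−10)(1−8) = (−5)·(−4)·(−9)·(−7) = 1260 ≡ 6, so v_4 = 6^{−1} = 2 (mod 11).
  i = 5 (α = 8): (8−6)(8−5)(8−10)(8−1) = 2·3·(−2)·7 = −84 ≡ 4, so v_5 = 4^{−1} = 3 (mod 11).
  v = [8, 2, 7, 2, 3].
Step 2: syndromes of r = [3, 1, 0, 4, 3] (all sums mod 11).
  S_0 = Σ v_i r_i = 8·3 + 2·1 + 7·0 + 2·4 + 3·3 = 43 ≡ 10.
  S_1 = Σ v_i α_i r_i = 8·6·3 + 2·5·1 + 7·10·0 + 2·1·4 + 3·8·3 = 234 ≡ 3.
  α_i^2 mod 11 = [3, 3, 1, 1, 9].
  S_2 = Σ v_i α_i^2 r_i = 8·3·3 + 2·3·1 + 7·1·0 + 2·1·4 + 3·9·3 = 167 ≡ 2.
  S = (10, 3, 2) ≠ 0, so r is not a codeword (an error is present).
Step 3: locate the error. For a single error e at position i, S_ℓ = v_i·e·α_i^ℓ, so α_err = S_1/S_0.
  S_0^{−1} = 10^{−1} = 10 (mod 11), so α_err = 3·10 = 30 ≡ 8 = α_5. Error position i = 5.
  Consistency check: S_2/S_1 = 2·4 = 8 ≡ 8 = α_err ✓ (single-error assumption holds).
Step 4: error magnitude e = S_0/v_5 = S_0·∏_{j≠5}(α_5 − α_j) = 10·4 = 40 ≡ 7 (mod 11).
Step 5: correct position 5: c_5 = r_5 − e = 3 − 7 ≡ 7 (mod 11). Hence c = [3, 1, 0, 4, 7].
  Check: interpolating c through the α_i gives m(x) = 2 + 2·x (degree < 2) with m(α_i) = c_i for every i, so c is indeed a codeword.


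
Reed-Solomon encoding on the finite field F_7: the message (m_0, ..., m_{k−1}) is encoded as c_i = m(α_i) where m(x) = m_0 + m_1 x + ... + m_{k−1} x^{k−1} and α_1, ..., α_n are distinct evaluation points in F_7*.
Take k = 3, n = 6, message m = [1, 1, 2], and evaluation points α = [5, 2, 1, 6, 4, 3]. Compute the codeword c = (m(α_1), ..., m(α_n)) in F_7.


c = [0, 4, 4, 2, 2, 1]

Message polynomial: m(x) = 1 + 1·x + 2·x^2 (mod 7).
For each evaluation point α_i, compute m(α_i) mod 7:
  α_1 = 5: Horner steps 2 → 4 → 0, so m(5) = 0.
  α_2 = 2: Horner steps 2 → 5 → 4, so m(2) = 4.
  α_3 = 1: Horner steps 2 → 3 → 4, so m(1) = 4.
  α_4 = 6: Horner steps 2 → 6 → 2, so m(6) = 2.
  α_5 = 4: Horner steps 2 → 2 → 2, so m(4) = 2.
  α_6 = 3: Horner steps 2 → 0 → 1, so m(3) = 1.
Codeword c = [0, 4, 4, 2, 2, 1] ∈ F_7^6.


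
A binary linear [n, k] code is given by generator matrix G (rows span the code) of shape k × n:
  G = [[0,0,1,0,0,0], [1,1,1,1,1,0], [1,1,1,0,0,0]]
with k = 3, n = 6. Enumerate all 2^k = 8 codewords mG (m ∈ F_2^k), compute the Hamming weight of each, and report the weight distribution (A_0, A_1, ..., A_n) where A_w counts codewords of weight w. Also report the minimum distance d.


Weight distribution: A_0 = 1, A_1 = 1, A_2 = 2, A_3 = 2, A_4 = 1, A_5 = 1. Minimum distance d = 1.

Enumerate all 2^3 = 8 messages m ∈ F_2^3.
For each, compute codeword c = mG in F_2^6, then tally its weight.
  m = 000 → c = 000000, weight = 0.
  m = 100 → c = 001000, weight = 1.
  m = 010 → c = 111110, weight = 5.
  m = 110 → c = 110110, weight = 4.
  m = 001 → c = 111000, weight = 3.
  m = 101 → c = 110000, weight = 2.
  m = 011 → c = 000110, weight = 2.
  m = 111 → c = 001110, weight = 3.
Tally weights:
  weight 0: 1 codewords.
  weight 1: 1 codewords.
  weight 2: 2 codewords.
  weight 3: 2 codewords.
  weight 4: 1 codewords.
  weight 5: 1 codewords.
Minimum distance d = smallest w > 0 with A_w > 0 = 1.
Sanity: Σ A_w = 8 = 2^3 = 8 ✓.


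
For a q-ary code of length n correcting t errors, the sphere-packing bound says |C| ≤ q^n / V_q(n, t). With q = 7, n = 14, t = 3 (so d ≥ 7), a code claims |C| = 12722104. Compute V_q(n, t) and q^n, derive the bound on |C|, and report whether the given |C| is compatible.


V_q(n, t) = 81985, q^n = 678223072849, Hamming bound = 8272526, |C| = 12722104 > bound (violated).

Step 1: Compute V_q(n, t) = Σ_{j=0}^3 C(n, j) (q−1)^j.
  j = 0: C(14,0)·(6)^0 = 1·1 = 1.
  j = 1: C(14,1)·(6)^1 = 14·6 = 84.
  j = 2: C(14,2)·(6)^2 = 91·36 = 3276.
  j = 3: C(14,3)·(6)^3 = 364·216 = 78624.
  V_q(n, t) = 1 + 84 + 3276 + 78624 = 81985.
Step 2: q^n = 7^14 = 678223072849.
Step 3: Hamming bound ⌊q^n / V_q(n,t)⌋ = ⌊678223072849/81985⌋ = 8272526.
Step 4: Compare |C| = 12722104 to 8272526: violated.
The claimed |C| lies above the Hamming bound, so no 7-ary code of length 14 with d ≥ 7 can have 12722104 codewords.


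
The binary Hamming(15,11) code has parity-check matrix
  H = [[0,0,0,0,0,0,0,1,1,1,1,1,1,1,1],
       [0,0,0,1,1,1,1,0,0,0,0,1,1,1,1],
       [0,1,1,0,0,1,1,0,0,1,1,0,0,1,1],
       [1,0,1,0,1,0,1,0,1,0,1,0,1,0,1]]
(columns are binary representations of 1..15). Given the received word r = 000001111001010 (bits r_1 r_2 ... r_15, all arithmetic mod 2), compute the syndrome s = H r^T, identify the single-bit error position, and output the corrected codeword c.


s = (0, 0, 1, 0)^T, error position = 2, corrected codeword c = 010001111001010

Compute s = H r^T mod 2 one row at a time:
  s_1 = 1 + 1 + 0 + 0 + 1 + 0 + 1 + 0 = 4 ≡ 0 (mod 2).
  s_2 = 0 + 0 + 1 + 1 + 1 + 0 + 1 + 0 = 4 ≡ 0 (mod 2).
  s_3 = 0 + 0 + 1 + 1 + 0 + 0 + 1 + 0 = 3 ≡ 1 (mod 2).
  s_4 = 0 + 0 + 0 + 1 + 1 + 0 + 0 + 0 = 2 ≡ 0 (mod 2).
s = (0, 0, 1, 0)^T — this equals column 2 of H (binary 0010), so error is at position 2.
Correct: flip bit 2 of r = 000001111001010 to get c = 010001111001010.


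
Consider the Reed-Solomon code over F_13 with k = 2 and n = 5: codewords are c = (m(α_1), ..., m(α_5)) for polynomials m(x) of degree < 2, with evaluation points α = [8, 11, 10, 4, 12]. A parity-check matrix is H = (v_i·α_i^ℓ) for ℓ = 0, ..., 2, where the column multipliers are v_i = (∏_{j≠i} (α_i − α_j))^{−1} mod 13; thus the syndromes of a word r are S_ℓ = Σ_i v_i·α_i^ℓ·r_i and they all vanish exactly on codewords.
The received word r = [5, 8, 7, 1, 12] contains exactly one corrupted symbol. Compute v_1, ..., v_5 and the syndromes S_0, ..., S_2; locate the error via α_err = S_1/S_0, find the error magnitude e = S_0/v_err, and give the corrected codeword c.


S = (10, 3, 10), error at position 5, error magnitude e = 3, c = [5, 8, 7, 1, 9].

Step 1: column multipliers v_i = (∏_{j≠i}(α_i − α_j))^{−1} mod 13.
  i = 1 (α = 8): (8−11)(8−10)(8−4)(8−12) = (−3)·(−2)·4·(−4) = −96 ≡ 8, so v_1 = 8^{−1} = 5 (mod 13).
  i = 2 (α = 11): (11−8)(11−10)(11−4)(11−12) = 3·1·7·(−1) = −21 ≡ 5, so v_2 = 5^{−1} = 8 (mod 13).
  i = 3 (α = 10): (10−8)(10−11)(10−4)(10−12) = 2·(−1)·6·(−2) = 24 ≡ 11, so v_3 = 11^{−1} = 6 (mod 13).
  i = 4 (α = 4): (4−8)(4−11)(4−10)(4−12) = (−4)·(−7)·(−6)·(−8) = 1344 ≡ 5, so v_4 = 5^{−1} = 8 (mod 13).
  i = 5 (α = 12): (12−8)(12−11)(12−10)(12−4) = 4·1·2·8 = 64 ≡ 12, so v_5 = 12^{−1} = 12 (mod 13).
  v = [5, 8, 6, 8, 12].
Step 2: syndromes of r = [5, 8, 7, 1, 12] (all sums mod 13).
  S_0 = Σ v_i r_i = 5·5 + 8·8 + 6·7 + 8·1 + 12·12 = 283 ≡ 10.
  S_1 = Σ v_i α_i r_i = 5·8·5 + 8·11·8 + 6·10·7 + 8·4·1 + 12·12·12 = 3084 ≡ 3.
  α_i^2 mod 13 = [12, 4, 9, 3, 1].
  S_2 = Σ v_i α_i^2 r_i = 5·12·5 + 8·4·8 + 6·9·7 + 8·3·1 + 12·1·12 = 1102 ≡ 10.
  S = (10, 3, 10) ≠ 0, so r is not a codeword (an error is present).
Step 3: locate the error. For a single error e at position i, S_ℓ = v_i·e·α_i^ℓ, so α_err = S_1/S_0.
  S_0^{−1} = 10^{−1} = 4 (mod 13), so α_err = 3·4 = 12 ≡ 12 = α_5. Error position i = 5.
  Consistency check: S_2/S_1 = 10·9 = 90 ≡ 12 = α_err ✓ (single-error assumption holds).
Step 4: error magnitude e = S_0/v_5 = S_0·∏_{j≠5}(α_5 − α_j) = 10·12 = 120 ≡ 3 (mod 13).
Step 5: correct position 5: c_5 = r_5 − e = 12 − 3 ≡ 9 (mod 13). Hence c = [5, 8, 7, 1, 9].
  Check: interpolating c through the α_i gives m(x) = 10 + 1·x (degree < 2) with m(α_i) = c_i for every i, so c is indeed a codeword.


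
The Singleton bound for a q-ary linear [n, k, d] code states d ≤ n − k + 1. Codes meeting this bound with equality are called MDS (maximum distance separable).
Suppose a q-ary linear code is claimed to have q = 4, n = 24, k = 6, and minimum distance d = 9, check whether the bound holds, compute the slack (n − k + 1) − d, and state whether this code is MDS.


Singleton RHS = n − k + 1 = 19, slack = 10, bound satisfied, not MDS.

Singleton bound: d ≤ n − k + 1.
Here n = 24, k = 6, so n − k + 1 = 19.
Given d = 9, check d ≤ 19: YES.
Slack = (n − k + 1) − d = 10.
The code is NOT MDS (slack = 10 > 0).
Description: the claimed parameters are [24, 6, 9]_4; such a code would be non-MDS.


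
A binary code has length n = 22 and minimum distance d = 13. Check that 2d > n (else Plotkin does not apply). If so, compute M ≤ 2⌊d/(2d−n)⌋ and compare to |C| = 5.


Plotkin bound M ≤ 6; given |C| = 5 ≤ bound (satisfied).

Check applicability: 2d = 26, n = 22.
2d − n = 4 > 0, so Plotkin applies.
Compute d/(2d−n) = 13/4 ≈ 3.2500.
⌊d/(2d−n)⌋ = 3.
Plotkin bound: M ≤ 2·3 = 6.
Given |C| = 5, check: satisfied.
This |C| is below the Plotkin bound.


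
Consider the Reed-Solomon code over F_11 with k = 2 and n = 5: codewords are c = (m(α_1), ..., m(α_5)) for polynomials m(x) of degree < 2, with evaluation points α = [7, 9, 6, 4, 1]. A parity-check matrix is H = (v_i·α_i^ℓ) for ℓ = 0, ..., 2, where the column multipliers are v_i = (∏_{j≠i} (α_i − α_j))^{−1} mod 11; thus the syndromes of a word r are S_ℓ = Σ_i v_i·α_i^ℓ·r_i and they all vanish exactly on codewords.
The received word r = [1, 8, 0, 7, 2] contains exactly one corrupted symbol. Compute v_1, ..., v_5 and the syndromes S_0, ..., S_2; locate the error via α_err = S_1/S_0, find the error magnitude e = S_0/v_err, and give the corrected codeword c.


S = (1, 6, 3), error at position 3, error magnitude e = 8, c = [1, 8, 3, 7, 2].

Step 1: column multipliers v_i = (∏_{j≠i}(α_i − α_j))^{−1} mod 11.
  i = 1 (α = 7): (7−9)(7−6)(7−4)(7−1) = (−2)·1·3·6 = −36 ≡ 8, so v_1 = 8^{−1} = 7 (mod 11).
  i = 2 (α = 9): (9−7)(9−6)(9−4)(9−1) = 2·3·5·8 = 240 ≡ 9, so v_2 = 9^{−1} = 5 (mod 11).
  i = 3 (α = 6): (6−7)(6−9)(6−4)(6−1) = (−1)·(−3)·2·5 = 30 ≡ 8, so v_3 = 8^{−1} = 7 (mod 11).
  i = 4 (α = 4): (4−7)(4−9)(4−6)(4−1) = (−3)·(−5)·(−2)·3 = −90 ≡ 9, so v_4 = 9^{−1} = 5 (mod 11).
  i = 5 (α = 1): (1−7)(1−9)(1−6)(1−4) = (−6)·(−8)·(−5)·(−3) = 720 ≡ 5, so v_5 = 5^{−1} = 9 (mod 11).
  v = [7, 5, 7, 5, 9].
Step 2: syndromes of r = [1, 8, 0, 7, 2] (all sums mod 11).
  S_0 = Σ v_i r_i = 7·1 + 5·8 + 7·0 + 5·7 + 9·2 = 100 ≡ 1.
  S_1 = Σ v_i α_i r_i = 7·7·1 + 5·9·8 + 7·6·0 + 5·4·7 + 9·1·2 = 567 ≡ 6.
  α_i^2 mod 11 = [5, 4, 3, 5, 1].
  S_2 = Σ v_i α_i^2 r_i = 7·5·1 + 5·4·8 + 7·3·0 + 5·5·7 + 9·1·2 = 388 ≡ 3.
  S = (1, 6, 3) ≠ 0, so r is not a codeword (an error is present).
Step 3: locate the error. For a single error e at position i, S_ℓ = v_i·e·α_i^ℓ, so α_err = S_1/S_0.
  S_0^{−1} = 1^{−1} = 1 (mod 11), so α_err = 6·1 = 6 ≡ 6 = α_3. Error position i = 3.
  Consistency check: S_2/S_1 = 3·2 = 6 ≡ 6 = α_err ✓ (single-error assumption holds).
Step 4: error magnitude e = S_0/v_3 = S_0·∏_{j≠3}(α_3 − α_j) = 1·8 = 8 ≡ 8 (mod 11).
Step 5: correct position 3: c_3 = r_3 − e = 0 − 8 ≡ 3 (mod 11). Hence c = [1, 8, 3, 7, 2].
  Check: interpolating c through the α_i gives m(x) = 4 + 9·x (degree < 2) with m(α_i) = c_i for every i, so c is indeed a codeword.


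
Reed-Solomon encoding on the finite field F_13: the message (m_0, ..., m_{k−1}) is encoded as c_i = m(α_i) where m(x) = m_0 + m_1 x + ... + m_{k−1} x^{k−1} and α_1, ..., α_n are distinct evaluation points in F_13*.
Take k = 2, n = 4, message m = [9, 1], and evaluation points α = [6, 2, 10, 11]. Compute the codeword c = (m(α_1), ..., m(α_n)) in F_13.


c = [2, 11, 6, 7]

Message polynomial: m(x) = 9 + 1·x (mod 13).
For each evaluation point α_i, compute m(α_i) mod 13:
  α_1 = 6: Horner steps 1 → 2, so m(6) = 2.
  α_2 = 2: Horner steps 1 → 11, so m(2) = 11.
  α_3 = 10: Horner steps 1 → 6, so m(10) = 6.
  α_4 = 11: Horner steps 1 → 7, so m(11) = 7.
Codeword c = [2, 11, 6, 7] ∈ F_13^4.


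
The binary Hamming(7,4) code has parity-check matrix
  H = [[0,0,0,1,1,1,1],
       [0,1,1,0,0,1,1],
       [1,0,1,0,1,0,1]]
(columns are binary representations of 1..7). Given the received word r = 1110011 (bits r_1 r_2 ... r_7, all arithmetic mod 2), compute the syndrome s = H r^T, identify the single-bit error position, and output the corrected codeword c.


s = (0, 0, 1)^T, error position = 1, corrected codeword c = 0110011

Compute s = H r^T mod 2 one row at a time:
  s_1 = 0 + 0 + 1 + 1 = 2 ≡ 0 (mod 2).
  s_2 = 1 + 1 + 1 + 1 = 4 ≡ 0 (mod 2).
  s_3 = 1 + 1 + 0 + 1 = 3 ≡ 1 (mod 2).
s = (0, 0, 1)^T — this equals column 1 of H (binary 001), so error is at position 1.
Correct: flip bit 1 of r = 1110011 to get c = 0110011.


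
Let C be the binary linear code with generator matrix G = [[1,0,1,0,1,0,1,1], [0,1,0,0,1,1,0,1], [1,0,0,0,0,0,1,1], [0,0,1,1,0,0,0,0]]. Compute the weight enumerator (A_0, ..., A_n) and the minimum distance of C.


Weight distribution: A_0 = 1, A_2 = 3, A_3 = 1, A_4 = 3, A_5 = 6, A_6 = 1, A_7 = 1. Minimum distance d = 2.

Enumerate all 2^4 = 16 messages m ∈ F_2^4.
For each, compute codeword c = mG in F_2^8, then tally its weight.
  m = 0000 → c = 00000000, weight = 0.
  m = 1000 → c = 10101011, weight = 5.
  m = 0100 → c = 01001101, weight = 4.
  m = 1100 → c = 11100110, weight = 5.
  m = 0010 → c = 10000011, weight = 3.
  m = 1010 → c = 00101000, weight = 2.
  m = 0110 → c = 11001110, weight = 5.
  m = 1110 → c = 01100101, weight = 4.
  m = 0001 → c = 00110000, weight = 2.
  m = 1001 → c = 10011011, weight = 5.
  m = 0101 → c = 01111101, weight = 6.
  m = 1101 → c = 11010110, weight = 5.
  m = 0011 → c = 10110011, weight = 5.
  m = 1011 → c = 00011000, weight = 2.
  m = 0111 → c = 11111110, weight = 7.
  m = 1111 → c = 01010101, weight = 4.
Tally weights:
  weight 0: 1 codewords.
  weight 2: 3 codewords.
  weight 3: 1 codewords.
  weight 4: 3 codewords.
  weight 5: 6 codewords.
  weight 6: 1 codewords.
  weight 7: 1 codewords.
Minimum distance d = smallest w > 0 with A_w > 0 = 2.
Sanity: Σ A_w = 16 = 2^4 = 16 ✓.


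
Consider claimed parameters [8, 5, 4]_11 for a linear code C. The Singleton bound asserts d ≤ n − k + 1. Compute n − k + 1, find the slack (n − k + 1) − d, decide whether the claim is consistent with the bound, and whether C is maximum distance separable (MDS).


Singleton RHS = n − k + 1 = 4, slack = 0, bound satisfied, MDS.

Singleton bound: d ≤ n − k + 1.
Here n = 8, k = 5, so n − k + 1 = 4.
Given d = 4, check d ≤ 4: YES.
Slack = (n − k + 1) − d = 0.
The code is MDS (slack = 0).
Description: the claimed parameters are [8, 5, 4]_11; such a code would be MDS (meets Singleton bound).


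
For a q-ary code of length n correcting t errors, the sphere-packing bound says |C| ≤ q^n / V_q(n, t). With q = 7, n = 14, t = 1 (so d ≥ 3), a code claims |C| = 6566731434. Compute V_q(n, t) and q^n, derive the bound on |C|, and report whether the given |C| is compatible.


V_q(n, t) = 85, q^n = 678223072849, Hamming bound = 7979094974, |C| = 6566731434 ≤ bound (satisfied).

Step 1: Compute V_q(n, t) = Σ_{j=0}^1 C(n, j) (q−1)^j.
  j = 0: C(14,0)·(6)^0 = 1·1 = 1.
  j = 1: C(14,1)·(6)^1 = 14·6 = 84.
  V_q(n, t) = 1 + 84 = 85.
Step 2: q^n = 7^14 = 678223072849.
Step 3: Hamming bound ⌊q^n / V_q(n,t)⌋ = ⌊678223072849/85⌋ = 7979094974.
Step 4: Compare |C| = 6566731434 to 7979094974: satisfied.
The claimed |C| lies below the Hamming bound.


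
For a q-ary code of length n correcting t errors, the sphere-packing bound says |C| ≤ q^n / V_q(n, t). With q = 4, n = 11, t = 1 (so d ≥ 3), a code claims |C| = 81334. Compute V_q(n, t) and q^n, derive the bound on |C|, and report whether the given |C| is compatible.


V_q(n, t) = 34, q^n = 4194304, Hamming bound = 123361, |C| = 81334 ≤ bound (satisfied).

Step 1: Compute V_q(n, t) = Σ_{j=0}^1 C(n, j) (q−1)^j.
  j = 0: C(11,0)·(3)^0 = 1·1 = 1.
  j = 1: C(11,1)·(3)^1 = 11·3 = 33.
  V_q(n, t) = 1 + 33 = 34.
Step 2: q^n = 4^11 = 4194304.
Step 3: Hamming bound ⌊q^n / V_q(n,t)⌋ = ⌊4194304/34⌋ = 123361.
Step 4: Compare |C| = 81334 to 123361: satisfied.
The claimed |C| lies below the Hamming bound.


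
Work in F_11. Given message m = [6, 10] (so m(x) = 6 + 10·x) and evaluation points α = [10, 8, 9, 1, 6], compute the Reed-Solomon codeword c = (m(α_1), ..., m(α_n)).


c = [7, 9, 8, 5, 0]

Message polynomial: m(x) = 6 + 10·x (mod 11).
For each evaluation point α_i, compute m(α_i) mod 11:
  α_1 = 10: Horner steps 10 → 7, so m(10) = 7.
  α_2 = 8: Horner steps 10 → 9, so m(8) = 9.
  α_3 = 9: Horner steps 10 → 8, so m(9) = 8.
  α_4 = 1: Horner steps 10 → 5, so m(1) = 5.
  α_5 = 6: Horner steps 10 → 0, so m(6) = 0.
Codeword c = [7, 9, 8, 5, 0] ∈ F_11^5.


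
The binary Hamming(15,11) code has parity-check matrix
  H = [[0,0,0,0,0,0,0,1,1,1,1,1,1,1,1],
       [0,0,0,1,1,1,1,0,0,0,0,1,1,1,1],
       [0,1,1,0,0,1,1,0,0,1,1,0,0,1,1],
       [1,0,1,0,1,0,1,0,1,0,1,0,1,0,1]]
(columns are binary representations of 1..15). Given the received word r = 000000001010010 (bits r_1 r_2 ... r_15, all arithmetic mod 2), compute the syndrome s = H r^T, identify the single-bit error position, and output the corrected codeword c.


s = (1, 1, 0, 0)^T, error position = 12, corrected codeword c = 000000001011010

Compute s = H r^T mod 2 one row at a time:
  s_1 = 0 + 1 + 0 + 1 + 0 + 0 + 1 + 0 = 3 ≡ 1 (mod 2).
  s_2 = 0 + 0 + 0 + 0 + 0 + 0 + 1 + 0 = 1 ≡ 1 (mod 2).
  s_3 = 0 + 0 + 0 + 0 + 0 + 1 + 1 + 0 = 2 ≡ 0 (mod 2).
  s_4 = 0 + 0 + 0 + 0 + 1 + 1 + 0 + 0 = 2 ≡ 0 (mod 2).
s = (1, 1, 0, 0)^T — this equals column 12 of H (binary 1100), so error is at position 12.
Correct: flip bit 12 of r = 000000001010010 to get c = 000000001011010.


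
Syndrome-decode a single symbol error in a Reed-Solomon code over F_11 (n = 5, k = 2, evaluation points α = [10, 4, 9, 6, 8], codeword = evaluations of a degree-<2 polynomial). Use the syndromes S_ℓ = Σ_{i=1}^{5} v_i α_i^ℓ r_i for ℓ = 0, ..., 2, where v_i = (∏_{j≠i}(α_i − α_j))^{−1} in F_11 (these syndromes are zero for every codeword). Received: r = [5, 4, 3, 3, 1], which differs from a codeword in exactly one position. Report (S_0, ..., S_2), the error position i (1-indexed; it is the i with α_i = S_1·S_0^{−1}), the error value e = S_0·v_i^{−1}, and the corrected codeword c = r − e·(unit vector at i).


S = (4, 2, 1), error at position 4, error magnitude e = 6, c = [5, 4, 3, 8, 1].

Step 1: column multipliers v_i = (∏_{j≠i}(α_i − α_j))^{−1} mod 11.
  i = 1 (α = 10): (10−4)(10−9)(10−6)(10−8) = 6·1·4·2 = 48 ≡ 4, so v_1 = 4^{−1} = 3 (mod 11).
  i = 2 (α = 4): (4−10)(4−9)(4−6)(4−8) = (−6)·(−5)·(−2)·(−4) = 240 ≡ 9, so v_2 = 9^{−1} = 5 (mod 11).
  i = 3 (α = 9): (9−10)(9−4)(9−6)(9−8) = (−1)·5·3·1 = −15 ≡ 7, so v_3 = 7^{−1} = 8 (mod 11).
  i = 4 (α = 6): (6−10)(6−4)(6−9)(6−8) = (−4)·2·(−3)·(−2) = −48 ≡ 7, so v_4 = 7^{−1} = 8 (mod 11).
  i = 5 (α = 8): (8−10)(8−4)(8−9)(8−6) = (−2)·4·(−1)·2 = 16 ≡ 5, so v_5 = 5^{−1} = 9 (mod 11).
  v = [3, 5, 8, 8, 9].
Step 2: syndromes of r = [5, 4, 3, 3, 1] (all sums mod 11).
  S_0 = Σ v_i r_i = 3·5 + 5·4 + 8·3 + 8·3 + 9·1 = 92 ≡ 4.
  S_1 = Σ v_i α_i r_i = 3·10·5 + 5·4·4 + 8·9·3 + 8·6·3 + 9·8·1 = 662 ≡ 2.
  α_i^2 mod 11 = [1, 5, 4, 3, 9].
  S_2 = Σ v_i α_i^2 r_i = 3·1·5 + 5·5·4 + 8·4·3 + 8·3·3 + 9·9·1 = 364 ≡ 1.
  S = (4, 2, 1) ≠ 0, so r is not a codeword (an error is present).
Step 3: locate the error. For a single error e at position i, S_ℓ = v_i·e·α_i^ℓ, so α_err = S_1/S_0.
  S_0^{−1} = 4^{−1} = 3 (mod 11), so α_err = 2·3 = 6 ≡ 6 = α_4. Error position i = 4.
  Consistency check: S_2/S_1 = 1·6 = 6 ≡ 6 = α_err ✓ (single-error assumption holds).
Step 4: error magnitude e = S_0/v_4 = S_0·∏_{j≠4}(α_4 − α_j) = 4·7 = 28 ≡ 6 (mod 11).
Step 5: correct position 4: c_4 = r_4 − e = 3 − 6 ≡ 8 (mod 11). Hence c = [5, 4, 3, 8, 1].
  Check: interpolating c through the α_i gives m(x) = 7 + 2·x (degree < 2) with m(α_i) = c_i for every i, so c is indeed a codeword.


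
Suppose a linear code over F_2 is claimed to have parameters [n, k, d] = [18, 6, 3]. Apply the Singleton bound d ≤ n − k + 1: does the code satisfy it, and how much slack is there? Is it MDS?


Singleton RHS = n − k + 1 = 13, slack = 10, bound satisfied, not MDS.

Singleton bound: d ≤ n − k + 1.
Here n = 18, k = 6, so n − k + 1 = 13.
Given d = 3, check d ≤ 13: YES.
Slack = (n − k + 1) − d = 10.
The code is NOT MDS (slack = 10 > 0).
Description: the claimed parameters are [18, 6, 3]_2; such a code would be non-MDS.


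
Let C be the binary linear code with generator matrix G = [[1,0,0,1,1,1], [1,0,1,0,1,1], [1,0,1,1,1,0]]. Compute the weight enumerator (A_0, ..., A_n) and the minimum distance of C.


Weight distribution: A_0 = 1, A_2 = 4, A_4 = 3. Minimum distance d = 2.

Enumerate all 2^3 = 8 messages m ∈ F_2^3.
For each, compute codeword c = mG in F_2^6, then tally its weight.
  m = 000 → c = 000000, weight = 0.
  m = 100 → c = 100111, weight = 4.
  m = 010 → c = 101011, weight = 4.
  m = 110 → c = 001100, weight = 2.
  m = 001 → c = 101110, weight = 4.
  m = 101 → c = 001001, weight = 2.
  m = 011 → c = 000101, weight = 2.
  m = 111 → c = 100010, weight = 2.
Tally weights:
  weight 0: 1 codewords.
  weight 2: 4 codewords.
  weight 4: 3 codewords.
Minimum distance d = smallest w > 0 with A_w > 0 = 2.
Sanity: Σ A_w = 8 = 2^3 = 8 ✓.


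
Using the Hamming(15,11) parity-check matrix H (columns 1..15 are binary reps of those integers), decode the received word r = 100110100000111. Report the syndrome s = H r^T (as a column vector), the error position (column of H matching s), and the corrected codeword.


s = (1, 0, 1, 1)^T, error position = 11, corrected codeword c = 100110100010111

Compute s = H r^T mod 2 one row at a time:
  s_1 = 0 + 0 + 0 + 0 + 0 + 1 + 1 + 1 = 3 ≡ 1 (mod 2).
  s_2 = 1 + 1 + 0 + 1 + 0 + 1 + 1 + 1 = 6 ≡ 0 (mod 2).
  s_3 = 0 + 0 + 0 + 1 + 0 + 0 + 1 + 1 = 3 ≡ 1 (mod 2).
  s_4 = 1 + 0 + 1 + 1 + 0 + 0 + 1 + 1 = 5 ≡ 1 (mod 2).
s = (1, 0, 1, 1)^T — this equals column 11 of H (binary 1011), so error is at position 11.
Correct: flip bit 11 of r = 100110100000111 to get c = 100110100010111.


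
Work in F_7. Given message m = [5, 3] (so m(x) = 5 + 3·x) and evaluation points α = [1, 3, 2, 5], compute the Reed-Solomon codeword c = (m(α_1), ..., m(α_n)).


c = [1, 0, 4, 6]

Message polynomial: m(x) = 5 + 3·x (mod 7).
For each evaluation point α_i, compute m(α_i) mod 7:
  α_1 = 1: Horner steps 3 → 1, so m(1) = 1.
  α_2 = 3: Horner steps 3 → 0, so m(3) = 0.
  α_3 = 2: Horner steps 3 → 4, so m(2) = 4.
  α_4 = 5: Horner steps 3 → 6, so m(5) = 6.
Codeword c = [1, 0, 4, 6] ∈ F_7^4.


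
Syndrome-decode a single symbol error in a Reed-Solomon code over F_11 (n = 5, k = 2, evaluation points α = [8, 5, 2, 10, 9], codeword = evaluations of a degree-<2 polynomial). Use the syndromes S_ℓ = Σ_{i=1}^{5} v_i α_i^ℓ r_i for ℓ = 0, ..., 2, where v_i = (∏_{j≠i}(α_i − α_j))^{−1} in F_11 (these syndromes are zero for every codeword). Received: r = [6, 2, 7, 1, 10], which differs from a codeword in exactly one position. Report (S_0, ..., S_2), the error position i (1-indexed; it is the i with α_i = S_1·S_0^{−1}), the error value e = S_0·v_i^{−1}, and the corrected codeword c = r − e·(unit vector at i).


S = (3, 2, 5), error at position 1, error magnitude e = 9, c = [8, 2, 7, 1, 10].

Step 1: column multipliers v_i = (∏_{j≠i}(α_i − α_j))^{−1} mod 11.
  i = 1 (α = 8): (8−5)(8−2)(8−10)(8−9) = 3·6·(−2)·(−1) = 36 ≡ 3, so v_1 = 3^{−1} = 4 (mod 11).
  i = 2 (α = 5): (5−8)(5−2)(5−10)(5−9) = (−3)·3·(−5)·(−4) = −180 ≡ 7, so v_2 = 7^{−1} = 8 (mod 11).
  i = 3 (α = 2): (2−8)(2−5)(2−10)(2−9) = (−6)·(−3)·(−8)·(−7) = 1008 ≡ 7, so v_3 = 7^{−1} = 8 (mod 11).
  i = 4 (α = 10): (10−8)(10−5)(10−2)(10−9) = 2·5·8·1 = 80 ≡ 3, so v_4 = 3^{−1} = 4 (mod 11).
  i = 5 (α = 9): (9−8)(9−5)(9−2)(9−10) = 1·4·7·(−1) = −28 ≡ 5, so v_5 = 5^{−1} = 9 (mod 11).
  v = [4, 8, 8, 4, 9].
Step 2: syndromes of r = [6, 2, 7, 1, 10] (all sums mod 11).
  S_0 = Σ v_i r_i = 4·6 + 8·2 + 8·7 + 4·1 + 9·10 = 190 ≡ 3.
  S_1 = Σ v_i α_i r_i = 4·8·6 + 8·5·2 + 8·2·7 + 4·10·1 + 9·9·10 = 1234 ≡ 2.
  α_i^2 mod 11 = [9, 3, 4, 1, 4].
  S_2 = Σ v_i α_i^2 r_i = 4·9·6 + 8·3·2 + 8·4·7 + 4·1·1 + 9·4·10 = 852 ≡ 5.
  S = (3, 2, 5) ≠ 0, so r is not a codeword (an error is present).
Step 3: locate the error. For a single error e at position i, S_ℓ = v_i·e·α_i^ℓ, so α_err = S_1/S_0.
  S_0^{−1} = 3^{−1} = 4 (mod 11), so α_err = 2·4 = 8 ≡ 8 = α_1. Error position i = 1.
  Consistency check: S_2/S_1 = 5·6 = 30 ≡ 8 = α_err ✓ (single-error assumption holds).
Step 4: error magnitude e = S_0/v_1 = S_0·∏_{j≠1}(α_1 − α_j) = 3·3 = 9 ≡ 9 (mod 11).
Step 5: correct position 1: c_1 = r_1 − e = 6 − 9 ≡ 8 (mod 11). Hence c = [8, 2, 7, 1, 10].
  Check: interpolating c through the α_i gives m(x) = 3 + 2·x (degree < 2) with m(α_i) = c_i for every i, so c is indeed a codeword.


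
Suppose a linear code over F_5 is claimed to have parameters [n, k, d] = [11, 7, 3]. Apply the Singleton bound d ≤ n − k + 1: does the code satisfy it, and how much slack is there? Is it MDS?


Singleton RHS = n − k + 1 = 5, slack = 2, bound satisfied, not MDS.

Singleton bound: d ≤ n − k + 1.
Here n = 11, k = 7, so n − k + 1 = 5.
Given d = 3, check d ≤ 5: YES.
Slack = (n − k + 1) − d = 2.
The code is NOT MDS (slack = 2 > 0).
Description: the claimed parameters are [11, 7, 3]_5; such a code would be non-MDS.


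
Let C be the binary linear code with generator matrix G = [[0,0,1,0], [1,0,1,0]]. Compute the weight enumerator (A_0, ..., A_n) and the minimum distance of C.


Weight distribution: A_0 = 1, A_1 = 2, A_2 = 1. Minimum distance d = 1.

Enumerate all 2^2 = 4 messages m ∈ F_2^2.
For each, compute codeword c = mG in F_2^4, then tally its weight.
  m = 00 → c = 0000, weight = 0.
  m = 10 → c = 0010, weight = 1.
  m = 01 → c = 1010, weight = 2.
  m = 11 → c = 1000, weight = 1.
Tally weights:
  weight 0: 1 codewords.
  weight 1: 2 codewords.
  weight 2: 1 codewords.
Minimum distance d = smallest w > 0 with A_w > 0 = 1.
Sanity: Σ A_w = 4 = 2^2 = 4 ✓.


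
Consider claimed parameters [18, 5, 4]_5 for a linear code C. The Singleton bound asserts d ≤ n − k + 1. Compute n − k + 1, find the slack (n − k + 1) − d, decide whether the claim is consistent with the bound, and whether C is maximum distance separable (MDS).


Singleton RHS = n − k + 1 = 14, slack = 10, bound satisfied, not MDS.

Singleton bound: d ≤ n − k + 1.
Here n = 18, k = 5, so n − k + 1 = 14.
Given d = 4, check d ≤ 14: YES.
Slack = (n − k + 1) − d = 10.
The code is NOT MDS (slack = 10 > 0).
Description: the claimed parameters are [18, 5, 4]_5; such a code would be non-MDS.


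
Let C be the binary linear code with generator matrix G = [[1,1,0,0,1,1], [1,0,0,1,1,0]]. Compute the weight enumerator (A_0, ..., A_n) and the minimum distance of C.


Weight distribution: A_0 = 1, A_3 = 2, A_4 = 1. Minimum distance d = 3.

Enumerate all 2^2 = 4 messages m ∈ F_2^2.
For each, compute codeword c = mG in F_2^6, then tally its weight.
  m = 00 → c = 000000, weight = 0.
  m = 10 → c = 110011, weight = 4.
  m = 01 → c = 100110, weight = 3.
  m = 11 → c = 010101, weight = 3.
Tally weights:
  weight 0: 1 codewords.
  weight 3: 2 codewords.
  weight 4: 1 codewords.
Minimum distance d = smallest w > 0 with A_w > 0 = 3.
Sanity: Σ A_w = 4 = 2^2 = 4 ✓.


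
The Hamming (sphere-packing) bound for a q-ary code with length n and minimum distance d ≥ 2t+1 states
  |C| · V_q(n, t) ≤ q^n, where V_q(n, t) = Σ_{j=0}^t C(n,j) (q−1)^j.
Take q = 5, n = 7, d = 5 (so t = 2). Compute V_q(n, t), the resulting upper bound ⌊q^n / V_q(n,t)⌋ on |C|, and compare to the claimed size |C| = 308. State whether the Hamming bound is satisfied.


V_q(n, t) = 365, q^n = 78125, Hamming bound = 214, |C| = 308 > bound (violated).

Step 1: Compute V_q(n, t) = Σ_{j=0}^2 C(n, j) (q−1)^j.
  j = 0: C(7,0)·(4)^0 = 1·1 = 1.
  j = 1: C(7,1)·(4)^1 = 7·4 = 28.
  j = 2: C(7,2)·(4)^2 = 21·16 = 336.
  V_q(n, t) = 1 + 28 + 336 = 365.
Step 2: q^n = 5^7 = 78125.
Step 3: Hamming bound ⌊q^n / V_q(n,t)⌋ = ⌊78125/365⌋ = 214.
Step 4: Compare |C| = 308 to 214: violated.
The claimed |C| lies above the Hamming bound, so no 5-ary code of length 7 with d ≥ 5 can have 308 codewords.


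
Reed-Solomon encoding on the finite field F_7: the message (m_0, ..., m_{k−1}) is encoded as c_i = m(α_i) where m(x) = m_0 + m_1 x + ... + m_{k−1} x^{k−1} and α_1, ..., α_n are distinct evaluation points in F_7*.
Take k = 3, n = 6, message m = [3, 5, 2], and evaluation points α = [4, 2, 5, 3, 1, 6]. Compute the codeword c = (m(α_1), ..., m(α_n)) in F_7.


c = [6, 0, 1, 1, 3, 0]

Message polynomial: m(x) = 3 + 5·x + 2·x^2 (mod 7).
For each evaluation point α_i, compute m(α_i) mod 7:
  α_1 = 4: Horner steps 2 → 6 → 6, so m(4) = 6.
  α_2 = 2: Horner steps 2 → 2 → 0, so m(2) = 0.
  α_3 = 5: Horner steps 2 → 1 → 1, so m(5) = 1.
  α_4 = 3: Horner steps 2 → 4 → 1, so m(3) = 1.
  α_5 = 1: Horner steps 2 → 0 → 3, so m(1) = 3.
  α_6 = 6: Horner steps 2 → 3 → 0, so m(6) = 0.
Codeword c = [6, 0, 1, 1, 3, 0] ∈ F_7^6.


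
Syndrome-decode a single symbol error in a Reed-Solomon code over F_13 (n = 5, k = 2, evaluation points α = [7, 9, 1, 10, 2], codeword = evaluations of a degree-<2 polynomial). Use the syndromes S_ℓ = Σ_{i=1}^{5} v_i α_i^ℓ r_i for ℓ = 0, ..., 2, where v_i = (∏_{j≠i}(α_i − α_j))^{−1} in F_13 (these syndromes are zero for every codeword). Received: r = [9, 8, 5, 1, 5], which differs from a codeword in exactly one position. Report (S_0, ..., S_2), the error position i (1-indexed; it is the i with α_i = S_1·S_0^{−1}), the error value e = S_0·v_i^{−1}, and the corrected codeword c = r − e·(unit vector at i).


S = (2, 2, 2), error at position 3, error magnitude e = 6, c = [9, 8, 12, 1, 5].

Step 1: column multipliers v_i = (∏_{j≠i}(α_i − α_j))^{−1} mod 13.
  i = 1 (α = 7): (7−9)(7−1)(7−10)(7−2) = (−2)·6·(−3)·5 = 180 ≡ 11, so v_1 = 11^{−1} = 6 (mod 13).
  i = 2 (α = 9): (9−7)(9−1)(9−10)(9−2) = 2·8·(−1)·7 = −112 ≡ 5, so v_2 = 5^{−1} = 8 (mod 13).
  i = 3 (α = 1): (1−7)(1−9)(1−10)(1−2) = (−6)·(−8)·(−9)·(−1) = 432 ≡ 3, so v_3 = 3^{−1} = 9 (mod 13).
  i = 4 (α = 10): (10−7)(10−9)(10−1)(10−2) = 3·1·9·8 = 216 ≡ 8, so v_4 = 8^{−1} = 5 (mod 13).
  i = 5 (α = 2): (2−7)(2−9)(2−1)(2−10) = (−5)·(−7)·1·(−8) = −280 ≡ 6, so v_5 = 6^{−1} = 11 (mod 13).
  v = [6, 8, 9, 5, 11].
Step 2: syndromes of r = [9, 8, 5, 1, 5] (all sums mod 13).
  S_0 = Σ v_i r_i = 6·9 + 8·8 + 9·5 + 5·1 + 11·5 = 223 ≡ 2.
  S_1 = Σ v_i α_i r_i = 6·7·9 + 8·9·8 + 9·1·5 + 5·10·1 + 11·2·5 = 1159 ≡ 2.
  α_i^2 mod 13 = [10, 3, 1, 9, 4].
  S_2 = Σ v_i α_i^2 r_i = 6·10·9 + 8·3·8 + 9·1·5 + 5·9·1 + 11·4·5 = 1042 ≡ 2.
  S = (2, 2, 2) ≠ 0, so r is not a codeword (an error is present).
Step 3: locate the error. For a single error e at position i, S_ℓ = v_i·e·α_i^ℓ, so α_err = S_1/S_0.
  S_0^{−1} = 2^{−1} = 7 (mod 13), so α_err = 2·7 = 14 ≡ 1 = α_3. Error position i = 3.
  Consistency check: S_2/S_1 = 2·7 = 14 ≡ 1 = α_err ✓ (single-error assumption holds).
Step 4: error magnitude e = S_0/v_3 = S_0·∏_{j≠3}(α_3 − α_j) = 2·3 = 6 ≡ 6 (mod 13).
Step 5: correct position 3: c_3 = r_3 − e = 5 − 6 ≡ 12 (mod 13). Hence c = [9, 8, 12, 1, 5].
  Check: interpolating c through the α_i gives m(x) = 6 + 6·x (degree < 2) with m(α_i) = c_i for every i, so c is indeed a codeword.
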